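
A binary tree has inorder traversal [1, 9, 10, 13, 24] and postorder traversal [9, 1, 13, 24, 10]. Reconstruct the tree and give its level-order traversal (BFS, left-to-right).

Inorder:   [1, 9, 10, 13, 24]
Postorder: [9, 1, 13, 24, 10]
Algorithm: postorder visits root last, so walk postorder right-to-left;
each value is the root of the current inorder slice — split it at that
value, recurse on the right subtree first, then the left.
Recursive splits:
  root=10; inorder splits into left=[1, 9], right=[13, 24]
  root=24; inorder splits into left=[13], right=[]
  root=13; inorder splits into left=[], right=[]
  root=1; inorder splits into left=[], right=[9]
  root=9; inorder splits into left=[], right=[]
Reconstructed level-order: [10, 1, 24, 9, 13]


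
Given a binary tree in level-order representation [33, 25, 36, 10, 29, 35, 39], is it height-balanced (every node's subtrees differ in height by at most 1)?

Tree (level-order array): [33, 25, 36, 10, 29, 35, 39]
Definition: a tree is height-balanced if, at every node, |h(left) - h(right)| <= 1 (empty subtree has height -1).
Bottom-up per-node check:
  node 10: h_left=-1, h_right=-1, diff=0 [OK], height=0
  node 29: h_left=-1, h_right=-1, diff=0 [OK], height=0
  node 25: h_left=0, h_right=0, diff=0 [OK], height=1
  node 35: h_left=-1, h_right=-1, diff=0 [OK], height=0
  node 39: h_left=-1, h_right=-1, diff=0 [OK], height=0
  node 36: h_left=0, h_right=0, diff=0 [OK], height=1
  node 33: h_left=1, h_right=1, diff=0 [OK], height=2
All nodes satisfy the balance condition.
Result: Balanced


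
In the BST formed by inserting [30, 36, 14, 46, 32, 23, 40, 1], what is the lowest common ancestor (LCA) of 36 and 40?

Tree insertion order: [30, 36, 14, 46, 32, 23, 40, 1]
Tree (level-order array): [30, 14, 36, 1, 23, 32, 46, None, None, None, None, None, None, 40]
In a BST, the LCA of p=36, q=40 is the first node v on the
root-to-leaf path with p <= v <= q (go left if both < v, right if both > v).
Walk from root:
  at 30: both 36 and 40 > 30, go right
  at 36: 36 <= 36 <= 40, this is the LCA
LCA = 36


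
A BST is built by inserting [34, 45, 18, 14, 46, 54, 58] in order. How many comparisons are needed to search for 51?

Search path for 51: 34 -> 45 -> 46 -> 54
Found: False
Comparisons: 4


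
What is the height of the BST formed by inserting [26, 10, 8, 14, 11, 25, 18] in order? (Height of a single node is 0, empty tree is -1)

Insertion order: [26, 10, 8, 14, 11, 25, 18]
Tree (level-order array): [26, 10, None, 8, 14, None, None, 11, 25, None, None, 18]
Compute height bottom-up (empty subtree = -1):
  height(8) = 1 + max(-1, -1) = 0
  height(11) = 1 + max(-1, -1) = 0
  height(18) = 1 + max(-1, -1) = 0
  height(25) = 1 + max(0, -1) = 1
  height(14) = 1 + max(0, 1) = 2
  height(10) = 1 + max(0, 2) = 3
  height(26) = 1 + max(3, -1) = 4
Height = 4


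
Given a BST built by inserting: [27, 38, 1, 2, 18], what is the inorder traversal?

Tree insertion order: [27, 38, 1, 2, 18]
Tree (level-order array): [27, 1, 38, None, 2, None, None, None, 18]
Inorder traversal: [1, 2, 18, 27, 38]


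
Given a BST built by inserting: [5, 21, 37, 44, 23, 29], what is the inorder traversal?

Tree insertion order: [5, 21, 37, 44, 23, 29]
Tree (level-order array): [5, None, 21, None, 37, 23, 44, None, 29]
Inorder traversal: [5, 21, 23, 29, 37, 44]


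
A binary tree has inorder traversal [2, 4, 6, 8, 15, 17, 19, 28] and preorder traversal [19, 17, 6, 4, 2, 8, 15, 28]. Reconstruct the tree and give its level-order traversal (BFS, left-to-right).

Inorder:  [2, 4, 6, 8, 15, 17, 19, 28]
Preorder: [19, 17, 6, 4, 2, 8, 15, 28]
Algorithm: preorder visits root first, so consume preorder in order;
for each root, split the current inorder slice at that value into
left-subtree inorder and right-subtree inorder, then recurse.
Recursive splits:
  root=19; inorder splits into left=[2, 4, 6, 8, 15, 17], right=[28]
  root=17; inorder splits into left=[2, 4, 6, 8, 15], right=[]
  root=6; inorder splits into left=[2, 4], right=[8, 15]
  root=4; inorder splits into left=[2], right=[]
  root=2; inorder splits into left=[], right=[]
  root=8; inorder splits into left=[], right=[15]
  root=15; inorder splits into left=[], right=[]
  root=28; inorder splits into left=[], right=[]
Reconstructed level-order: [19, 17, 28, 6, 4, 8, 2, 15]


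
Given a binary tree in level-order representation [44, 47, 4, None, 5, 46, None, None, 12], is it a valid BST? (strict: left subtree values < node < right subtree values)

Level-order array: [44, 47, 4, None, 5, 46, None, None, 12]
Validate using subtree bounds (lo, hi): at each node, require lo < value < hi,
then recurse left with hi=value and right with lo=value.
Preorder trace (stopping at first violation):
  at node 44 with bounds (-inf, +inf): OK
  at node 47 with bounds (-inf, 44): VIOLATION
Node 47 violates its bound: not (-inf < 47 < 44).
Result: Not a valid BST


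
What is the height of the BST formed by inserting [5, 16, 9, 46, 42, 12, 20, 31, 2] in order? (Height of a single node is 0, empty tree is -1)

Insertion order: [5, 16, 9, 46, 42, 12, 20, 31, 2]
Tree (level-order array): [5, 2, 16, None, None, 9, 46, None, 12, 42, None, None, None, 20, None, None, 31]
Compute height bottom-up (empty subtree = -1):
  height(2) = 1 + max(-1, -1) = 0
  height(12) = 1 + max(-1, -1) = 0
  height(9) = 1 + max(-1, 0) = 1
  height(31) = 1 + max(-1, -1) = 0
  height(20) = 1 + max(-1, 0) = 1
  height(42) = 1 + max(1, -1) = 2
  height(46) = 1 + max(2, -1) = 3
  height(16) = 1 + max(1, 3) = 4
  height(5) = 1 + max(0, 4) = 5
Height = 5


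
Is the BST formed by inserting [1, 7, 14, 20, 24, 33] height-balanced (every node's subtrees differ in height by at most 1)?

Tree (level-order array): [1, None, 7, None, 14, None, 20, None, 24, None, 33]
Definition: a tree is height-balanced if, at every node, |h(left) - h(right)| <= 1 (empty subtree has height -1).
Bottom-up per-node check:
  node 33: h_left=-1, h_right=-1, diff=0 [OK], height=0
  node 24: h_left=-1, h_right=0, diff=1 [OK], height=1
  node 20: h_left=-1, h_right=1, diff=2 [FAIL (|-1-1|=2 > 1)], height=2
  node 14: h_left=-1, h_right=2, diff=3 [FAIL (|-1-2|=3 > 1)], height=3
  node 7: h_left=-1, h_right=3, diff=4 [FAIL (|-1-3|=4 > 1)], height=4
  node 1: h_left=-1, h_right=4, diff=5 [FAIL (|-1-4|=5 > 1)], height=5
Node 20 violates the condition: |-1 - 1| = 2 > 1.
Result: Not balanced


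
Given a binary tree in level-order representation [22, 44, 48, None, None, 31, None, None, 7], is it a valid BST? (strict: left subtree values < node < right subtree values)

Level-order array: [22, 44, 48, None, None, 31, None, None, 7]
Validate using subtree bounds (lo, hi): at each node, require lo < value < hi,
then recurse left with hi=value and right with lo=value.
Preorder trace (stopping at first violation):
  at node 22 with bounds (-inf, +inf): OK
  at node 44 with bounds (-inf, 22): VIOLATION
Node 44 violates its bound: not (-inf < 44 < 22).
Result: Not a valid BST


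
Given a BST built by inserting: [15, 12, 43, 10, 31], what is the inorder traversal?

Tree insertion order: [15, 12, 43, 10, 31]
Tree (level-order array): [15, 12, 43, 10, None, 31]
Inorder traversal: [10, 12, 15, 31, 43]


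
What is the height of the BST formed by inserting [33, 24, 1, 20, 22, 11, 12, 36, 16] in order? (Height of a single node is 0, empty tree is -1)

Insertion order: [33, 24, 1, 20, 22, 11, 12, 36, 16]
Tree (level-order array): [33, 24, 36, 1, None, None, None, None, 20, 11, 22, None, 12, None, None, None, 16]
Compute height bottom-up (empty subtree = -1):
  height(16) = 1 + max(-1, -1) = 0
  height(12) = 1 + max(-1, 0) = 1
  height(11) = 1 + max(-1, 1) = 2
  height(22) = 1 + max(-1, -1) = 0
  height(20) = 1 + max(2, 0) = 3
  height(1) = 1 + max(-1, 3) = 4
  height(24) = 1 + max(4, -1) = 5
  height(36) = 1 + max(-1, -1) = 0
  height(33) = 1 + max(5, 0) = 6
Height = 6


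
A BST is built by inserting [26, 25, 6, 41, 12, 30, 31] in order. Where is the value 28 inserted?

Starting tree (level order): [26, 25, 41, 6, None, 30, None, None, 12, None, 31]
Insertion path: 26 -> 41 -> 30
Result: insert 28 as left child of 30
Final tree (level order): [26, 25, 41, 6, None, 30, None, None, 12, 28, 31]


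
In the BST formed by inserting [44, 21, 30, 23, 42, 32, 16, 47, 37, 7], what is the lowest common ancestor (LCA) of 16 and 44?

Tree insertion order: [44, 21, 30, 23, 42, 32, 16, 47, 37, 7]
Tree (level-order array): [44, 21, 47, 16, 30, None, None, 7, None, 23, 42, None, None, None, None, 32, None, None, 37]
In a BST, the LCA of p=16, q=44 is the first node v on the
root-to-leaf path with p <= v <= q (go left if both < v, right if both > v).
Walk from root:
  at 44: 16 <= 44 <= 44, this is the LCA
LCA = 44


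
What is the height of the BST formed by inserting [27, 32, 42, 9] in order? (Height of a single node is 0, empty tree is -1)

Insertion order: [27, 32, 42, 9]
Tree (level-order array): [27, 9, 32, None, None, None, 42]
Compute height bottom-up (empty subtree = -1):
  height(9) = 1 + max(-1, -1) = 0
  height(42) = 1 + max(-1, -1) = 0
  height(32) = 1 + max(-1, 0) = 1
  height(27) = 1 + max(0, 1) = 2
Height = 2


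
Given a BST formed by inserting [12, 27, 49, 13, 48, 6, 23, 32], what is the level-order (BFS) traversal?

Tree insertion order: [12, 27, 49, 13, 48, 6, 23, 32]
Tree (level-order array): [12, 6, 27, None, None, 13, 49, None, 23, 48, None, None, None, 32]
BFS from the root, enqueuing left then right child of each popped node:
  queue [12] -> pop 12, enqueue [6, 27], visited so far: [12]
  queue [6, 27] -> pop 6, enqueue [none], visited so far: [12, 6]
  queue [27] -> pop 27, enqueue [13, 49], visited so far: [12, 6, 27]
  queue [13, 49] -> pop 13, enqueue [23], visited so far: [12, 6, 27, 13]
  queue [49, 23] -> pop 49, enqueue [48], visited so far: [12, 6, 27, 13, 49]
  queue [23, 48] -> pop 23, enqueue [none], visited so far: [12, 6, 27, 13, 49, 23]
  queue [48] -> pop 48, enqueue [32], visited so far: [12, 6, 27, 13, 49, 23, 48]
  queue [32] -> pop 32, enqueue [none], visited so far: [12, 6, 27, 13, 49, 23, 48, 32]
Result: [12, 6, 27, 13, 49, 23, 48, 32]


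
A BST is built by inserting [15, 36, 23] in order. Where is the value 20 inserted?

Starting tree (level order): [15, None, 36, 23]
Insertion path: 15 -> 36 -> 23
Result: insert 20 as left child of 23
Final tree (level order): [15, None, 36, 23, None, 20]


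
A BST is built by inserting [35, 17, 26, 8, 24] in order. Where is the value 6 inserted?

Starting tree (level order): [35, 17, None, 8, 26, None, None, 24]
Insertion path: 35 -> 17 -> 8
Result: insert 6 as left child of 8
Final tree (level order): [35, 17, None, 8, 26, 6, None, 24]


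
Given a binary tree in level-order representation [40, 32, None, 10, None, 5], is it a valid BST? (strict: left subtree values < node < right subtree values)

Level-order array: [40, 32, None, 10, None, 5]
Validate using subtree bounds (lo, hi): at each node, require lo < value < hi,
then recurse left with hi=value and right with lo=value.
Preorder trace (stopping at first violation):
  at node 40 with bounds (-inf, +inf): OK
  at node 32 with bounds (-inf, 40): OK
  at node 10 with bounds (-inf, 32): OK
  at node 5 with bounds (-inf, 10): OK
No violation found at any node.
Result: Valid BST


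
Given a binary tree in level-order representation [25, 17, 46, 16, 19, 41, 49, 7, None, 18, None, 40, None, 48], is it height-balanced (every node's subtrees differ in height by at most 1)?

Tree (level-order array): [25, 17, 46, 16, 19, 41, 49, 7, None, 18, None, 40, None, 48]
Definition: a tree is height-balanced if, at every node, |h(left) - h(right)| <= 1 (empty subtree has height -1).
Bottom-up per-node check:
  node 7: h_left=-1, h_right=-1, diff=0 [OK], height=0
  node 16: h_left=0, h_right=-1, diff=1 [OK], height=1
  node 18: h_left=-1, h_right=-1, diff=0 [OK], height=0
  node 19: h_left=0, h_right=-1, diff=1 [OK], height=1
  node 17: h_left=1, h_right=1, diff=0 [OK], height=2
  node 40: h_left=-1, h_right=-1, diff=0 [OK], height=0
  node 41: h_left=0, h_right=-1, diff=1 [OK], height=1
  node 48: h_left=-1, h_right=-1, diff=0 [OK], height=0
  node 49: h_left=0, h_right=-1, diff=1 [OK], height=1
  node 46: h_left=1, h_right=1, diff=0 [OK], height=2
  node 25: h_left=2, h_right=2, diff=0 [OK], height=3
All nodes satisfy the balance condition.
Result: Balanced


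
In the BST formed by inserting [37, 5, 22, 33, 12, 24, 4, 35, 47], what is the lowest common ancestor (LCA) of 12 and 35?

Tree insertion order: [37, 5, 22, 33, 12, 24, 4, 35, 47]
Tree (level-order array): [37, 5, 47, 4, 22, None, None, None, None, 12, 33, None, None, 24, 35]
In a BST, the LCA of p=12, q=35 is the first node v on the
root-to-leaf path with p <= v <= q (go left if both < v, right if both > v).
Walk from root:
  at 37: both 12 and 35 < 37, go left
  at 5: both 12 and 35 > 5, go right
  at 22: 12 <= 22 <= 35, this is the LCA
LCA = 22


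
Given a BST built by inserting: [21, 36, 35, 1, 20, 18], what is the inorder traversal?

Tree insertion order: [21, 36, 35, 1, 20, 18]
Tree (level-order array): [21, 1, 36, None, 20, 35, None, 18]
Inorder traversal: [1, 18, 20, 21, 35, 36]


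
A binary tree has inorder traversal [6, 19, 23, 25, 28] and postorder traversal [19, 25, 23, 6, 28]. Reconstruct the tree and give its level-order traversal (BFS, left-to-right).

Inorder:   [6, 19, 23, 25, 28]
Postorder: [19, 25, 23, 6, 28]
Algorithm: postorder visits root last, so walk postorder right-to-left;
each value is the root of the current inorder slice — split it at that
value, recurse on the right subtree first, then the left.
Recursive splits:
  root=28; inorder splits into left=[6, 19, 23, 25], right=[]
  root=6; inorder splits into left=[], right=[19, 23, 25]
  root=23; inorder splits into left=[19], right=[25]
  root=25; inorder splits into left=[], right=[]
  root=19; inorder splits into left=[], right=[]
Reconstructed level-order: [28, 6, 23, 19, 25]


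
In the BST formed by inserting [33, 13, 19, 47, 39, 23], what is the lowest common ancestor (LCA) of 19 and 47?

Tree insertion order: [33, 13, 19, 47, 39, 23]
Tree (level-order array): [33, 13, 47, None, 19, 39, None, None, 23]
In a BST, the LCA of p=19, q=47 is the first node v on the
root-to-leaf path with p <= v <= q (go left if both < v, right if both > v).
Walk from root:
  at 33: 19 <= 33 <= 47, this is the LCA
LCA = 33


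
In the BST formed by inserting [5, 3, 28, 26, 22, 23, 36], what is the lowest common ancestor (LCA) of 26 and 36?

Tree insertion order: [5, 3, 28, 26, 22, 23, 36]
Tree (level-order array): [5, 3, 28, None, None, 26, 36, 22, None, None, None, None, 23]
In a BST, the LCA of p=26, q=36 is the first node v on the
root-to-leaf path with p <= v <= q (go left if both < v, right if both > v).
Walk from root:
  at 5: both 26 and 36 > 5, go right
  at 28: 26 <= 28 <= 36, this is the LCA
LCA = 28


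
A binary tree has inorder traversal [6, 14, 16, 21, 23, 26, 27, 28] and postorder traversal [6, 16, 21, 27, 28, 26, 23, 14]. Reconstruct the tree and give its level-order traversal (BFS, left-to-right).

Inorder:   [6, 14, 16, 21, 23, 26, 27, 28]
Postorder: [6, 16, 21, 27, 28, 26, 23, 14]
Algorithm: postorder visits root last, so walk postorder right-to-left;
each value is the root of the current inorder slice — split it at that
value, recurse on the right subtree first, then the left.
Recursive splits:
  root=14; inorder splits into left=[6], right=[16, 21, 23, 26, 27, 28]
  root=23; inorder splits into left=[16, 21], right=[26, 27, 28]
  root=26; inorder splits into left=[], right=[27, 28]
  root=28; inorder splits into left=[27], right=[]
  root=27; inorder splits into left=[], right=[]
  root=21; inorder splits into left=[16], right=[]
  root=16; inorder splits into left=[], right=[]
  root=6; inorder splits into left=[], right=[]
Reconstructed level-order: [14, 6, 23, 21, 26, 16, 28, 27]


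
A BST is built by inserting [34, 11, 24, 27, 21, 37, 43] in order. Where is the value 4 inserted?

Starting tree (level order): [34, 11, 37, None, 24, None, 43, 21, 27]
Insertion path: 34 -> 11
Result: insert 4 as left child of 11
Final tree (level order): [34, 11, 37, 4, 24, None, 43, None, None, 21, 27]


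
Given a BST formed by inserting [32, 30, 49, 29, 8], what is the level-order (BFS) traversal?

Tree insertion order: [32, 30, 49, 29, 8]
Tree (level-order array): [32, 30, 49, 29, None, None, None, 8]
BFS from the root, enqueuing left then right child of each popped node:
  queue [32] -> pop 32, enqueue [30, 49], visited so far: [32]
  queue [30, 49] -> pop 30, enqueue [29], visited so far: [32, 30]
  queue [49, 29] -> pop 49, enqueue [none], visited so far: [32, 30, 49]
  queue [29] -> pop 29, enqueue [8], visited so far: [32, 30, 49, 29]
  queue [8] -> pop 8, enqueue [none], visited so far: [32, 30, 49, 29, 8]
Result: [32, 30, 49, 29, 8]


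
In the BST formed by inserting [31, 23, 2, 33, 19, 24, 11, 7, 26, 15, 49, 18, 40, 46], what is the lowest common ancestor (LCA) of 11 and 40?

Tree insertion order: [31, 23, 2, 33, 19, 24, 11, 7, 26, 15, 49, 18, 40, 46]
Tree (level-order array): [31, 23, 33, 2, 24, None, 49, None, 19, None, 26, 40, None, 11, None, None, None, None, 46, 7, 15, None, None, None, None, None, 18]
In a BST, the LCA of p=11, q=40 is the first node v on the
root-to-leaf path with p <= v <= q (go left if both < v, right if both > v).
Walk from root:
  at 31: 11 <= 31 <= 40, this is the LCA
LCA = 31


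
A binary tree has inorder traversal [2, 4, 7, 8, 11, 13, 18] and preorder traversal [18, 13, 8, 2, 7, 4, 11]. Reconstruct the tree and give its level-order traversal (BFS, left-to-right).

Inorder:  [2, 4, 7, 8, 11, 13, 18]
Preorder: [18, 13, 8, 2, 7, 4, 11]
Algorithm: preorder visits root first, so consume preorder in order;
for each root, split the current inorder slice at that value into
left-subtree inorder and right-subtree inorder, then recurse.
Recursive splits:
  root=18; inorder splits into left=[2, 4, 7, 8, 11, 13], right=[]
  root=13; inorder splits into left=[2, 4, 7, 8, 11], right=[]
  root=8; inorder splits into left=[2, 4, 7], right=[11]
  root=2; inorder splits into left=[], right=[4, 7]
  root=7; inorder splits into left=[4], right=[]
  root=4; inorder splits into left=[], right=[]
  root=11; inorder splits into left=[], right=[]
Reconstructed level-order: [18, 13, 8, 2, 11, 7, 4]


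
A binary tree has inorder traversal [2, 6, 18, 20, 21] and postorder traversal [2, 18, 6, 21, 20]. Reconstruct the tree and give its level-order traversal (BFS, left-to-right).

Inorder:   [2, 6, 18, 20, 21]
Postorder: [2, 18, 6, 21, 20]
Algorithm: postorder visits root last, so walk postorder right-to-left;
each value is the root of the current inorder slice — split it at that
value, recurse on the right subtree first, then the left.
Recursive splits:
  root=20; inorder splits into left=[2, 6, 18], right=[21]
  root=21; inorder splits into left=[], right=[]
  root=6; inorder splits into left=[2], right=[18]
  root=18; inorder splits into left=[], right=[]
  root=2; inorder splits into left=[], right=[]
Reconstructed level-order: [20, 6, 21, 2, 18]


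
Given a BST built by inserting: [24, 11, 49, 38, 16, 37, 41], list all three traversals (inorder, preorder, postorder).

Tree insertion order: [24, 11, 49, 38, 16, 37, 41]
Tree (level-order array): [24, 11, 49, None, 16, 38, None, None, None, 37, 41]
Inorder (L, root, R): [11, 16, 24, 37, 38, 41, 49]
Preorder (root, L, R): [24, 11, 16, 49, 38, 37, 41]
Postorder (L, R, root): [16, 11, 37, 41, 38, 49, 24]


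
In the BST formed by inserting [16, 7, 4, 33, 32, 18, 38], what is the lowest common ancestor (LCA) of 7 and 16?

Tree insertion order: [16, 7, 4, 33, 32, 18, 38]
Tree (level-order array): [16, 7, 33, 4, None, 32, 38, None, None, 18]
In a BST, the LCA of p=7, q=16 is the first node v on the
root-to-leaf path with p <= v <= q (go left if both < v, right if both > v).
Walk from root:
  at 16: 7 <= 16 <= 16, this is the LCA
LCA = 16


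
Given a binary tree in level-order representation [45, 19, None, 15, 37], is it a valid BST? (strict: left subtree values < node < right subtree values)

Level-order array: [45, 19, None, 15, 37]
Validate using subtree bounds (lo, hi): at each node, require lo < value < hi,
then recurse left with hi=value and right with lo=value.
Preorder trace (stopping at first violation):
  at node 45 with bounds (-inf, +inf): OK
  at node 19 with bounds (-inf, 45): OK
  at node 15 with bounds (-inf, 19): OK
  at node 37 with bounds (19, 45): OK
No violation found at any node.
Result: Valid BST


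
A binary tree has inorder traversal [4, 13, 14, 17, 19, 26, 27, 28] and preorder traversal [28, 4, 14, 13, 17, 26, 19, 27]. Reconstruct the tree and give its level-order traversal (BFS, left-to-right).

Inorder:  [4, 13, 14, 17, 19, 26, 27, 28]
Preorder: [28, 4, 14, 13, 17, 26, 19, 27]
Algorithm: preorder visits root first, so consume preorder in order;
for each root, split the current inorder slice at that value into
left-subtree inorder and right-subtree inorder, then recurse.
Recursive splits:
  root=28; inorder splits into left=[4, 13, 14, 17, 19, 26, 27], right=[]
  root=4; inorder splits into left=[], right=[13, 14, 17, 19, 26, 27]
  root=14; inorder splits into left=[13], right=[17, 19, 26, 27]
  root=13; inorder splits into left=[], right=[]
  root=17; inorder splits into left=[], right=[19, 26, 27]
  root=26; inorder splits into left=[19], right=[27]
  root=19; inorder splits into left=[], right=[]
  root=27; inorder splits into left=[], right=[]
Reconstructed level-order: [28, 4, 14, 13, 17, 26, 19, 27]


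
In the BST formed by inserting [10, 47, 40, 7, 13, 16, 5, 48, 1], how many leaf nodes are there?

Tree built from: [10, 47, 40, 7, 13, 16, 5, 48, 1]
Tree (level-order array): [10, 7, 47, 5, None, 40, 48, 1, None, 13, None, None, None, None, None, None, 16]
Rule: A leaf has 0 children.
Per-node child counts:
  node 10: 2 child(ren)
  node 7: 1 child(ren)
  node 5: 1 child(ren)
  node 1: 0 child(ren)
  node 47: 2 child(ren)
  node 40: 1 child(ren)
  node 13: 1 child(ren)
  node 16: 0 child(ren)
  node 48: 0 child(ren)
Matching nodes: [1, 16, 48]
Count of leaf nodes: 3


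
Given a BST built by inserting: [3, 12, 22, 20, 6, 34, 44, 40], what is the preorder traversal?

Tree insertion order: [3, 12, 22, 20, 6, 34, 44, 40]
Tree (level-order array): [3, None, 12, 6, 22, None, None, 20, 34, None, None, None, 44, 40]
Preorder traversal: [3, 12, 6, 22, 20, 34, 44, 40]


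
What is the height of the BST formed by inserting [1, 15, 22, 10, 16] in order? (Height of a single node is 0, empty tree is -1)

Insertion order: [1, 15, 22, 10, 16]
Tree (level-order array): [1, None, 15, 10, 22, None, None, 16]
Compute height bottom-up (empty subtree = -1):
  height(10) = 1 + max(-1, -1) = 0
  height(16) = 1 + max(-1, -1) = 0
  height(22) = 1 + max(0, -1) = 1
  height(15) = 1 + max(0, 1) = 2
  height(1) = 1 + max(-1, 2) = 3
Height = 3


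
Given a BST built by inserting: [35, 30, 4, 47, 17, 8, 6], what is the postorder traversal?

Tree insertion order: [35, 30, 4, 47, 17, 8, 6]
Tree (level-order array): [35, 30, 47, 4, None, None, None, None, 17, 8, None, 6]
Postorder traversal: [6, 8, 17, 4, 30, 47, 35]


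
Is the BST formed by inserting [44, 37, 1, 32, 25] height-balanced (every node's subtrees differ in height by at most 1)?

Tree (level-order array): [44, 37, None, 1, None, None, 32, 25]
Definition: a tree is height-balanced if, at every node, |h(left) - h(right)| <= 1 (empty subtree has height -1).
Bottom-up per-node check:
  node 25: h_left=-1, h_right=-1, diff=0 [OK], height=0
  node 32: h_left=0, h_right=-1, diff=1 [OK], height=1
  node 1: h_left=-1, h_right=1, diff=2 [FAIL (|-1-1|=2 > 1)], height=2
  node 37: h_left=2, h_right=-1, diff=3 [FAIL (|2--1|=3 > 1)], height=3
  node 44: h_left=3, h_right=-1, diff=4 [FAIL (|3--1|=4 > 1)], height=4
Node 1 violates the condition: |-1 - 1| = 2 > 1.
Result: Not balanced


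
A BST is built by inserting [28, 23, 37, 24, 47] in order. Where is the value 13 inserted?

Starting tree (level order): [28, 23, 37, None, 24, None, 47]
Insertion path: 28 -> 23
Result: insert 13 as left child of 23
Final tree (level order): [28, 23, 37, 13, 24, None, 47]


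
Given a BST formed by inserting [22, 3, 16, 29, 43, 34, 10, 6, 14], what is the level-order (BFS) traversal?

Tree insertion order: [22, 3, 16, 29, 43, 34, 10, 6, 14]
Tree (level-order array): [22, 3, 29, None, 16, None, 43, 10, None, 34, None, 6, 14]
BFS from the root, enqueuing left then right child of each popped node:
  queue [22] -> pop 22, enqueue [3, 29], visited so far: [22]
  queue [3, 29] -> pop 3, enqueue [16], visited so far: [22, 3]
  queue [29, 16] -> pop 29, enqueue [43], visited so far: [22, 3, 29]
  queue [16, 43] -> pop 16, enqueue [10], visited so far: [22, 3, 29, 16]
  queue [43, 10] -> pop 43, enqueue [34], visited so far: [22, 3, 29, 16, 43]
  queue [10, 34] -> pop 10, enqueue [6, 14], visited so far: [22, 3, 29, 16, 43, 10]
  queue [34, 6, 14] -> pop 34, enqueue [none], visited so far: [22, 3, 29, 16, 43, 10, 34]
  queue [6, 14] -> pop 6, enqueue [none], visited so far: [22, 3, 29, 16, 43, 10, 34, 6]
  queue [14] -> pop 14, enqueue [none], visited so far: [22, 3, 29, 16, 43, 10, 34, 6, 14]
Result: [22, 3, 29, 16, 43, 10, 34, 6, 14]


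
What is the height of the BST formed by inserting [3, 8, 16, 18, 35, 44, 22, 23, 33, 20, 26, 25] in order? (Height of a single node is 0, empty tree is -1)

Insertion order: [3, 8, 16, 18, 35, 44, 22, 23, 33, 20, 26, 25]
Tree (level-order array): [3, None, 8, None, 16, None, 18, None, 35, 22, 44, 20, 23, None, None, None, None, None, 33, 26, None, 25]
Compute height bottom-up (empty subtree = -1):
  height(20) = 1 + max(-1, -1) = 0
  height(25) = 1 + max(-1, -1) = 0
  height(26) = 1 + max(0, -1) = 1
  height(33) = 1 + max(1, -1) = 2
  height(23) = 1 + max(-1, 2) = 3
  height(22) = 1 + max(0, 3) = 4
  height(44) = 1 + max(-1, -1) = 0
  height(35) = 1 + max(4, 0) = 5
  height(18) = 1 + max(-1, 5) = 6
  height(16) = 1 + max(-1, 6) = 7
  height(8) = 1 + max(-1, 7) = 8
  height(3) = 1 + max(-1, 8) = 9
Height = 9


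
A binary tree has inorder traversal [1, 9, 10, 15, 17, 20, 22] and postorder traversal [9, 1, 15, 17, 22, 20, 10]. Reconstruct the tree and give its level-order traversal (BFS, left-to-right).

Inorder:   [1, 9, 10, 15, 17, 20, 22]
Postorder: [9, 1, 15, 17, 22, 20, 10]
Algorithm: postorder visits root last, so walk postorder right-to-left;
each value is the root of the current inorder slice — split it at that
value, recurse on the right subtree first, then the left.
Recursive splits:
  root=10; inorder splits into left=[1, 9], right=[15, 17, 20, 22]
  root=20; inorder splits into left=[15, 17], right=[22]
  root=22; inorder splits into left=[], right=[]
  root=17; inorder splits into left=[15], right=[]
  root=15; inorder splits into left=[], right=[]
  root=1; inorder splits into left=[], right=[9]
  root=9; inorder splits into left=[], right=[]
Reconstructed level-order: [10, 1, 20, 9, 17, 22, 15]


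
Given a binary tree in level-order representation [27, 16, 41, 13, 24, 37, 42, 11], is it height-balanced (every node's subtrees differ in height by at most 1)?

Tree (level-order array): [27, 16, 41, 13, 24, 37, 42, 11]
Definition: a tree is height-balanced if, at every node, |h(left) - h(right)| <= 1 (empty subtree has height -1).
Bottom-up per-node check:
  node 11: h_left=-1, h_right=-1, diff=0 [OK], height=0
  node 13: h_left=0, h_right=-1, diff=1 [OK], height=1
  node 24: h_left=-1, h_right=-1, diff=0 [OK], height=0
  node 16: h_left=1, h_right=0, diff=1 [OK], height=2
  node 37: h_left=-1, h_right=-1, diff=0 [OK], height=0
  node 42: h_left=-1, h_right=-1, diff=0 [OK], height=0
  node 41: h_left=0, h_right=0, diff=0 [OK], height=1
  node 27: h_left=2, h_right=1, diff=1 [OK], height=3
All nodes satisfy the balance condition.
Result: Balanced


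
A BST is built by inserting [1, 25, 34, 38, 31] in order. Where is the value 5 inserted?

Starting tree (level order): [1, None, 25, None, 34, 31, 38]
Insertion path: 1 -> 25
Result: insert 5 as left child of 25
Final tree (level order): [1, None, 25, 5, 34, None, None, 31, 38]


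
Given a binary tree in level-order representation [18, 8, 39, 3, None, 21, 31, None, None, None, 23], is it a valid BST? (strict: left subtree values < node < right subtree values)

Level-order array: [18, 8, 39, 3, None, 21, 31, None, None, None, 23]
Validate using subtree bounds (lo, hi): at each node, require lo < value < hi,
then recurse left with hi=value and right with lo=value.
Preorder trace (stopping at first violation):
  at node 18 with bounds (-inf, +inf): OK
  at node 8 with bounds (-inf, 18): OK
  at node 3 with bounds (-inf, 8): OK
  at node 39 with bounds (18, +inf): OK
  at node 21 with bounds (18, 39): OK
  at node 23 with bounds (21, 39): OK
  at node 31 with bounds (39, +inf): VIOLATION
Node 31 violates its bound: not (39 < 31 < +inf).
Result: Not a valid BST


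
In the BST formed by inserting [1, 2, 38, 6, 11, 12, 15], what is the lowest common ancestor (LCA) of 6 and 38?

Tree insertion order: [1, 2, 38, 6, 11, 12, 15]
Tree (level-order array): [1, None, 2, None, 38, 6, None, None, 11, None, 12, None, 15]
In a BST, the LCA of p=6, q=38 is the first node v on the
root-to-leaf path with p <= v <= q (go left if both < v, right if both > v).
Walk from root:
  at 1: both 6 and 38 > 1, go right
  at 2: both 6 and 38 > 2, go right
  at 38: 6 <= 38 <= 38, this is the LCA
LCA = 38


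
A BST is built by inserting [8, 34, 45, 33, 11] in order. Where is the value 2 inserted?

Starting tree (level order): [8, None, 34, 33, 45, 11]
Insertion path: 8
Result: insert 2 as left child of 8
Final tree (level order): [8, 2, 34, None, None, 33, 45, 11]


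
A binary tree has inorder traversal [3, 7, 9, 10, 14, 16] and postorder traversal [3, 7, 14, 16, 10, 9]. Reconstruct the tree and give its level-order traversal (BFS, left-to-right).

Inorder:   [3, 7, 9, 10, 14, 16]
Postorder: [3, 7, 14, 16, 10, 9]
Algorithm: postorder visits root last, so walk postorder right-to-left;
each value is the root of the current inorder slice — split it at that
value, recurse on the right subtree first, then the left.
Recursive splits:
  root=9; inorder splits into left=[3, 7], right=[10, 14, 16]
  root=10; inorder splits into left=[], right=[14, 16]
  root=16; inorder splits into left=[14], right=[]
  root=14; inorder splits into left=[], right=[]
  root=7; inorder splits into left=[3], right=[]
  root=3; inorder splits into left=[], right=[]
Reconstructed level-order: [9, 7, 10, 3, 16, 14]


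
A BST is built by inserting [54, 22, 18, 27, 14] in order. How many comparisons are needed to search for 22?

Search path for 22: 54 -> 22
Found: True
Comparisons: 2


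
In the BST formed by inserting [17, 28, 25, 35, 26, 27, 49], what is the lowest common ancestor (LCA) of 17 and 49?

Tree insertion order: [17, 28, 25, 35, 26, 27, 49]
Tree (level-order array): [17, None, 28, 25, 35, None, 26, None, 49, None, 27]
In a BST, the LCA of p=17, q=49 is the first node v on the
root-to-leaf path with p <= v <= q (go left if both < v, right if both > v).
Walk from root:
  at 17: 17 <= 17 <= 49, this is the LCA
LCA = 17


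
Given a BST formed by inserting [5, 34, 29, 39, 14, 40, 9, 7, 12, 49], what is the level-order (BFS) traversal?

Tree insertion order: [5, 34, 29, 39, 14, 40, 9, 7, 12, 49]
Tree (level-order array): [5, None, 34, 29, 39, 14, None, None, 40, 9, None, None, 49, 7, 12]
BFS from the root, enqueuing left then right child of each popped node:
  queue [5] -> pop 5, enqueue [34], visited so far: [5]
  queue [34] -> pop 34, enqueue [29, 39], visited so far: [5, 34]
  queue [29, 39] -> pop 29, enqueue [14], visited so far: [5, 34, 29]
  queue [39, 14] -> pop 39, enqueue [40], visited so far: [5, 34, 29, 39]
  queue [14, 40] -> pop 14, enqueue [9], visited so far: [5, 34, 29, 39, 14]
  queue [40, 9] -> pop 40, enqueue [49], visited so far: [5, 34, 29, 39, 14, 40]
  queue [9, 49] -> pop 9, enqueue [7, 12], visited so far: [5, 34, 29, 39, 14, 40, 9]
  queue [49, 7, 12] -> pop 49, enqueue [none], visited so far: [5, 34, 29, 39, 14, 40, 9, 49]
  queue [7, 12] -> pop 7, enqueue [none], visited so far: [5, 34, 29, 39, 14, 40, 9, 49, 7]
  queue [12] -> pop 12, enqueue [none], visited so far: [5, 34, 29, 39, 14, 40, 9, 49, 7, 12]
Result: [5, 34, 29, 39, 14, 40, 9, 49, 7, 12]


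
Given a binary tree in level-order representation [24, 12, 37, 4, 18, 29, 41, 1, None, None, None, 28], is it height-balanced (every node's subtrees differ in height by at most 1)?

Tree (level-order array): [24, 12, 37, 4, 18, 29, 41, 1, None, None, None, 28]
Definition: a tree is height-balanced if, at every node, |h(left) - h(right)| <= 1 (empty subtree has height -1).
Bottom-up per-node check:
  node 1: h_left=-1, h_right=-1, diff=0 [OK], height=0
  node 4: h_left=0, h_right=-1, diff=1 [OK], height=1
  node 18: h_left=-1, h_right=-1, diff=0 [OK], height=0
  node 12: h_left=1, h_right=0, diff=1 [OK], height=2
  node 28: h_left=-1, h_right=-1, diff=0 [OK], height=0
  node 29: h_left=0, h_right=-1, diff=1 [OK], height=1
  node 41: h_left=-1, h_right=-1, diff=0 [OK], height=0
  node 37: h_left=1, h_right=0, diff=1 [OK], height=2
  node 24: h_left=2, h_right=2, diff=0 [OK], height=3
All nodes satisfy the balance condition.
Result: Balanced


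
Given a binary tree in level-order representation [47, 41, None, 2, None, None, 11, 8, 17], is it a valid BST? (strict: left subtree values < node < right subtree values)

Level-order array: [47, 41, None, 2, None, None, 11, 8, 17]
Validate using subtree bounds (lo, hi): at each node, require lo < value < hi,
then recurse left with hi=value and right with lo=value.
Preorder trace (stopping at first violation):
  at node 47 with bounds (-inf, +inf): OK
  at node 41 with bounds (-inf, 47): OK
  at node 2 with bounds (-inf, 41): OK
  at node 11 with bounds (2, 41): OK
  at node 8 with bounds (2, 11): OK
  at node 17 with bounds (11, 41): OK
No violation found at any node.
Result: Valid BST


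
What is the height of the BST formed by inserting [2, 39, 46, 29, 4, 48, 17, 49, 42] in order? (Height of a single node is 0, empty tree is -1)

Insertion order: [2, 39, 46, 29, 4, 48, 17, 49, 42]
Tree (level-order array): [2, None, 39, 29, 46, 4, None, 42, 48, None, 17, None, None, None, 49]
Compute height bottom-up (empty subtree = -1):
  height(17) = 1 + max(-1, -1) = 0
  height(4) = 1 + max(-1, 0) = 1
  height(29) = 1 + max(1, -1) = 2
  height(42) = 1 + max(-1, -1) = 0
  height(49) = 1 + max(-1, -1) = 0
  height(48) = 1 + max(-1, 0) = 1
  height(46) = 1 + max(0, 1) = 2
  height(39) = 1 + max(2, 2) = 3
  height(2) = 1 + max(-1, 3) = 4
Height = 4


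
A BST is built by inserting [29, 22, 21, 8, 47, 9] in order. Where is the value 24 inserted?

Starting tree (level order): [29, 22, 47, 21, None, None, None, 8, None, None, 9]
Insertion path: 29 -> 22
Result: insert 24 as right child of 22
Final tree (level order): [29, 22, 47, 21, 24, None, None, 8, None, None, None, None, 9]


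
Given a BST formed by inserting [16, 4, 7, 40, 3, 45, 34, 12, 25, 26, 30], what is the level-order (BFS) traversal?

Tree insertion order: [16, 4, 7, 40, 3, 45, 34, 12, 25, 26, 30]
Tree (level-order array): [16, 4, 40, 3, 7, 34, 45, None, None, None, 12, 25, None, None, None, None, None, None, 26, None, 30]
BFS from the root, enqueuing left then right child of each popped node:
  queue [16] -> pop 16, enqueue [4, 40], visited so far: [16]
  queue [4, 40] -> pop 4, enqueue [3, 7], visited so far: [16, 4]
  queue [40, 3, 7] -> pop 40, enqueue [34, 45], visited so far: [16, 4, 40]
  queue [3, 7, 34, 45] -> pop 3, enqueue [none], visited so far: [16, 4, 40, 3]
  queue [7, 34, 45] -> pop 7, enqueue [12], visited so far: [16, 4, 40, 3, 7]
  queue [34, 45, 12] -> pop 34, enqueue [25], visited so far: [16, 4, 40, 3, 7, 34]
  queue [45, 12, 25] -> pop 45, enqueue [none], visited so far: [16, 4, 40, 3, 7, 34, 45]
  queue [12, 25] -> pop 12, enqueue [none], visited so far: [16, 4, 40, 3, 7, 34, 45, 12]
  queue [25] -> pop 25, enqueue [26], visited so far: [16, 4, 40, 3, 7, 34, 45, 12, 25]
  queue [26] -> pop 26, enqueue [30], visited so far: [16, 4, 40, 3, 7, 34, 45, 12, 25, 26]
  queue [30] -> pop 30, enqueue [none], visited so far: [16, 4, 40, 3, 7, 34, 45, 12, 25, 26, 30]
Result: [16, 4, 40, 3, 7, 34, 45, 12, 25, 26, 30]


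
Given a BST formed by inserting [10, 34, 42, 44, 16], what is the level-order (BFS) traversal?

Tree insertion order: [10, 34, 42, 44, 16]
Tree (level-order array): [10, None, 34, 16, 42, None, None, None, 44]
BFS from the root, enqueuing left then right child of each popped node:
  queue [10] -> pop 10, enqueue [34], visited so far: [10]
  queue [34] -> pop 34, enqueue [16, 42], visited so far: [10, 34]
  queue [16, 42] -> pop 16, enqueue [none], visited so far: [10, 34, 16]
  queue [42] -> pop 42, enqueue [44], visited so far: [10, 34, 16, 42]
  queue [44] -> pop 44, enqueue [none], visited so far: [10, 34, 16, 42, 44]
Result: [10, 34, 16, 42, 44]


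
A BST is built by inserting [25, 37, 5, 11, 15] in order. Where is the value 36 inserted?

Starting tree (level order): [25, 5, 37, None, 11, None, None, None, 15]
Insertion path: 25 -> 37
Result: insert 36 as left child of 37
Final tree (level order): [25, 5, 37, None, 11, 36, None, None, 15]


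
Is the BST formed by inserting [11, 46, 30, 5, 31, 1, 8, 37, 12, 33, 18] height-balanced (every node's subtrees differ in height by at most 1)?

Tree (level-order array): [11, 5, 46, 1, 8, 30, None, None, None, None, None, 12, 31, None, 18, None, 37, None, None, 33]
Definition: a tree is height-balanced if, at every node, |h(left) - h(right)| <= 1 (empty subtree has height -1).
Bottom-up per-node check:
  node 1: h_left=-1, h_right=-1, diff=0 [OK], height=0
  node 8: h_left=-1, h_right=-1, diff=0 [OK], height=0
  node 5: h_left=0, h_right=0, diff=0 [OK], height=1
  node 18: h_left=-1, h_right=-1, diff=0 [OK], height=0
  node 12: h_left=-1, h_right=0, diff=1 [OK], height=1
  node 33: h_left=-1, h_right=-1, diff=0 [OK], height=0
  node 37: h_left=0, h_right=-1, diff=1 [OK], height=1
  node 31: h_left=-1, h_right=1, diff=2 [FAIL (|-1-1|=2 > 1)], height=2
  node 30: h_left=1, h_right=2, diff=1 [OK], height=3
  node 46: h_left=3, h_right=-1, diff=4 [FAIL (|3--1|=4 > 1)], height=4
  node 11: h_left=1, h_right=4, diff=3 [FAIL (|1-4|=3 > 1)], height=5
Node 31 violates the condition: |-1 - 1| = 2 > 1.
Result: Not balanced


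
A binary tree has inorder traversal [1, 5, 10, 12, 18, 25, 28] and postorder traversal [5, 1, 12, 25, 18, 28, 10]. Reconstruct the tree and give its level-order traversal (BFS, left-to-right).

Inorder:   [1, 5, 10, 12, 18, 25, 28]
Postorder: [5, 1, 12, 25, 18, 28, 10]
Algorithm: postorder visits root last, so walk postorder right-to-left;
each value is the root of the current inorder slice — split it at that
value, recurse on the right subtree first, then the left.
Recursive splits:
  root=10; inorder splits into left=[1, 5], right=[12, 18, 25, 28]
  root=28; inorder splits into left=[12, 18, 25], right=[]
  root=18; inorder splits into left=[12], right=[25]
  root=25; inorder splits into left=[], right=[]
  root=12; inorder splits into left=[], right=[]
  root=1; inorder splits into left=[], right=[5]
  root=5; inorder splits into left=[], right=[]
Reconstructed level-order: [10, 1, 28, 5, 18, 12, 25]


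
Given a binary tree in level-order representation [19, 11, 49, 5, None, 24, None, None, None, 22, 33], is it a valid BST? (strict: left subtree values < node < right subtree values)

Level-order array: [19, 11, 49, 5, None, 24, None, None, None, 22, 33]
Validate using subtree bounds (lo, hi): at each node, require lo < value < hi,
then recurse left with hi=value and right with lo=value.
Preorder trace (stopping at first violation):
  at node 19 with bounds (-inf, +inf): OK
  at node 11 with bounds (-inf, 19): OK
  at node 5 with bounds (-inf, 11): OK
  at node 49 with bounds (19, +inf): OK
  at node 24 with bounds (19, 49): OK
  at node 22 with bounds (19, 24): OK
  at node 33 with bounds (24, 49): OK
No violation found at any node.
Result: Valid BST
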